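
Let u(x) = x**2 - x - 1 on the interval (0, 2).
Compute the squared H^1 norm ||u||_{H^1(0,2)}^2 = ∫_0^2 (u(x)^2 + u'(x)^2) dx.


||u||_{H^1}^2 = 32/5

The H^1 norm (squared) on an interval (0, L) is
  ||u||_{H^1}^2 = ∫_0^L u(x)^2 dx + ∫_0^L u'(x)^2 dx.
Compute u'(x) = 2*x - 1.
Then u(x)^2 = x**4 - 2*x**3 - x**2 + 2*x + 1 and u'(x)^2 = 4*x**2 - 4*x + 1.
Integrate each monomial from 0 to 2 using ∫_0^2 c·x^n dx = c·2^(n+1)/(n+1):
  ∫_0^2 u(x)^2 dx = ∫_0^2 (x^4 - 2*x^3 - x^2 + 2*x + 1) dx. Term by term:
    ∫_0^2 x^4 dx = 32/5;  ∫_0^2 -2*x^3 dx = -8;  ∫_0^2 -x^2 dx = -8/3;
    ∫_0^2 2*x dx = 4;  ∫_0^2 1 dx = 2.
  Sum: 32/5 − 8 − 8/3 + 4 + 2 = 26/15.
  ∫_0^2 u'(x)^2 dx = ∫_0^2 (4*x^2 - 4*x + 1) dx. Term by term:
    ∫_0^2 4*x^2 dx = 32/3;  ∫_0^2 -4*x dx = -8;  ∫_0^2 1 dx = 2.
  Sum: 32/3 − 8 + 2 = 14/3.
Adding: ||u||_{H^1}^2 = 26/15 + 14/3 = 32/5.


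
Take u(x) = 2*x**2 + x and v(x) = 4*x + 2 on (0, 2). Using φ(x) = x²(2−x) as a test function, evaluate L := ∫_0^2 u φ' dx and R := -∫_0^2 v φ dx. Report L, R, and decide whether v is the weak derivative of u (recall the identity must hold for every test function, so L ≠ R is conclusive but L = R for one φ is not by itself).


LHS = -116/15, RHS = -136/15. No, v is not the weak derivative of u.

u(x) = 2*x**2 + x, classical derivative u'(x) = 4*x + 1.
φ(x) = x²(2−x), so φ'(x) = x*(4 - 3*x).
Note φ(0) = φ(2) = 0, so the boundary term u·φ vanishes.
LHS = ∫_0^2 u(x) φ'(x) dx = ∫_0^2 (-6*x^4 + 5*x^3 + 4*x^2) dx. Term by term:
  ∫_0^2 -6*x^4 dx = -192/5;  ∫_0^2 5*x^3 dx = 20;  ∫_0^2 4*x^2 dx = 32/3.
Sum: -192/5 + 20 + 32/3 = -116/15.
So LHS = -116/15.
∫_0^2 v(x) φ(x) dx = ∫_0^2 (-4*x^4 + 6*x^3 + 4*x^2) dx. Term by term:
  ∫_0^2 -4*x^4 dx = -128/5;  ∫_0^2 6*x^3 dx = 24;  ∫_0^2 4*x^2 dx = 32/3.
Sum: -128/5 + 24 + 32/3 = 136/15.
So RHS = -∫_0^2 v(x) φ(x) dx = -136/15.
LHS − RHS = 4/3 ≠ 0, so the identity fails.
(For a valid weak derivative the identity must hold for EVERY test function, in particular this one. The failure shows v is NOT the weak derivative of u.)
Correct weak derivative would be u'(x) = 4*x + 1.


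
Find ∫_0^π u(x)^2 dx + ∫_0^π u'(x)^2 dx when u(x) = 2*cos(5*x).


||u||_{H^1(0,π)}^2 = 52*π

u'(x) = -10*sin(5*x).
Expand u² and (u')² and integrate term by term on (0, π), using: for integers n ≥ 1, ∫_0^π sin²(nx) dx = ∫_0^π cos²(nx) dx = π/2; for n ≠ n', ∫_0^π sin(nx)sin(n'x) dx = ∫_0^π cos(nx)cos(n'x) dx = 0; and by product-to-sum, ∫_0^π sin(nx)cos(n'x) dx = ½∫_0^π [sin((n+n')x) + sin((n−n')x)] dx, which is 0 when n+n' is even and 2n/(n²−n'²) when n+n' is odd (it need not vanish on (0, π)).
  u² squared terms: (2)²·∫cos(5x)² dx = 4·π/2 = 2*π.
  So ∫_0^π u² dx = 2*π.
  (u')² squared terms: (-10)²·∫sin(5x)² dx = 100·π/2 = 50*π.
  So ∫_0^π (u')² dx = 50*π.
||u||_{H^1}^2 = (2*π) + (50*π) = 52*π.


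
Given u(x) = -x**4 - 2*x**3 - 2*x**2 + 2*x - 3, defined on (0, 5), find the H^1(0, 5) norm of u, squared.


||u||_{H^1}^2 = 108992965/126

The H^1 norm (squared) on an interval (0, L) is
  ||u||_{H^1}^2 = ∫_0^L u(x)^2 dx + ∫_0^L u'(x)^2 dx.
Compute u'(x) = -4*x**3 - 6*x**2 - 4*x + 2.
Then u(x)^2 = x**8 + 4*x**7 + 8*x**6 + 4*x**5 + 2*x**4 + 4*x**3 + 16*x**2 - 12*x + 9 and u'(x)^2 = 16*x**6 + 48*x**5 + 68*x**4 + 32*x**3 - 8*x**2 - 16*x + 4.
Integrate each monomial from 0 to 5 using ∫_0^5 c·x^n dx = c·5^(n+1)/(n+1):
  ∫_0^5 u(x)^2 dx = ∫_0^5 (x^8 + 4*x^7 + 8*x^6 + 4*x^5 + 2*x^4 + 4*x^3 + 16*x^2 - 12*x + 9) dx. Term by term:
    ∫_0^5 x^8 dx = 1953125/9;  ∫_0^5 4*x^7 dx = 390625/2;  ∫_0^5 8*x^6 dx = 625000/7;
    ∫_0^5 4*x^5 dx = 31250/3;  ∫_0^5 2*x^4 dx = 1250;  ∫_0^5 4*x^3 dx = 625;
    ∫_0^5 16*x^2 dx = 2000/3;  ∫_0^5 -12*x dx = -150;  ∫_0^5 9 dx = 45.
  Sum: 1953125/9 + 390625/2 + 625000/7 + 31250/3 + 1250 + 625 + 2000/3 − 150 + 45 = 64822645/126.
  ∫_0^5 u'(x)^2 dx = ∫_0^5 (16*x^6 + 48*x^5 + 68*x^4 + 32*x^3 - 8*x^2 - 16*x + 4) dx. Term by term:
    ∫_0^5 16*x^6 dx = 1250000/7;  ∫_0^5 48*x^5 dx = 125000;  ∫_0^5 68*x^4 dx = 42500;
    ∫_0^5 32*x^3 dx = 5000;  ∫_0^5 -8*x^2 dx = -1000/3;  ∫_0^5 -16*x dx = -200;
    ∫_0^5 4 dx = 20.
  Sum: 1250000/7 + 125000 + 42500 + 5000 − 1000/3 − 200 + 20 = 7361720/21.
Adding: ||u||_{H^1}^2 = 64822645/126 + 7361720/21 = 108992965/126.


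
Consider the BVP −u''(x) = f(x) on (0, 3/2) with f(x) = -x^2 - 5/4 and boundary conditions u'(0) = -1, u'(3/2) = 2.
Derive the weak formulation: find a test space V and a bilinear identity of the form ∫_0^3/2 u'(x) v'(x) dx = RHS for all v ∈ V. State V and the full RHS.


V = H^1(0, 3/2) (v unrestricted at boundary; u is determined up to an additive constant); weak form: ∫_0^3/2 u'v' dx = ∫_0^3/2 (-x^2 - 5/4) v dx + 2·v(3/2) + v(0) for all v ∈ V.

Multiply both sides by a test function v and integrate from 0 to 3/2:
  ∫_0^3/2 −u''(x) v(x) dx = ∫_0^3/2 f(x) v(x) dx.
Integrate the LHS by parts once:
  ∫_0^3/2 −u'' v dx = −[u'(x) v(x)]_0^3/2 + ∫_0^3/2 u'(x) v'(x) dx.
Thus ∫_0^3/2 u'(x) v'(x) dx = ∫_0^3/2 f(x) v(x) dx + [u'(x) v(x)]_0^3/2.
Choose V so that boundary terms are either known or forced to vanish.
u has inhomogeneous Neumann u'(0) = -1, u'(3/2) = 2. [u' v]_0^3/2 = (2)·v(3/2) − (-1)·v(0) = 2·v(3/2) + v(0). Take V = H^1(0, 3/2); boundary term becomes part of RHS.
Weak formulation: find u (satisfying any essential BC) such that ∫_0^3/2 u'(x) v'(x) dx = ∫_0^3/2 f v dx + 2·v(3/2) + v(0) for all v ∈ V (Neumann data are natural BCs: they enter the RHS as boundary terms).
Substituting f(x) = -x^2 - 5/4, the right-hand side is ∫_0^3/2 (-x^2 - 5/4) v dx + 2·v(3/2) + v(0).
Compatibility check (pure Neumann): taking v ≡ 1 ∈ V gives 0 = ∫_0^3/2 f dx + (2) − (-1), i.e. ∫_0^3/2 f dx must equal u'(0) − u'(3/2) = -3. Indeed ∫_0^3/2 (-x^2 - 5/4) dx = -3, so the data are compatible. The solution is then unique only up to an additive constant (fix it e.g. by requiring ∫_0^3/2 u dx = 0).


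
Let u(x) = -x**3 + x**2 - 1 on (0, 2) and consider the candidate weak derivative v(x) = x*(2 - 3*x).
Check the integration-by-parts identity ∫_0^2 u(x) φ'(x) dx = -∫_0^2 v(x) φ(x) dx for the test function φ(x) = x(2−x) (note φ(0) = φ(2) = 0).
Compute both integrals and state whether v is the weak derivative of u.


LHS = 32/15, RHS = 32/15. Yes, v = u' weakly.

u(x) = -x**3 + x**2 - 1, classical derivative u'(x) = -3*x**2 + 2*x.
φ(x) = x(2−x), so φ'(x) = 2 - 2*x.
Note φ(0) = φ(2) = 0, so the boundary term u·φ vanishes.
LHS = ∫_0^2 u(x) φ'(x) dx = ∫_0^2 (2*x^4 - 4*x^3 + 2*x^2 + 2*x - 2) dx. Term by term:
  ∫_0^2 2*x^4 dx = 64/5;  ∫_0^2 -4*x^3 dx = -16;  ∫_0^2 2*x^2 dx = 16/3;
  ∫_0^2 2*x dx = 4;  ∫_0^2 -2 dx = -4.
Sum: 64/5 − 16 + 16/3 + 4 − 4 = 32/15.
So LHS = 32/15.
∫_0^2 v(x) φ(x) dx = ∫_0^2 (3*x^4 - 8*x^3 + 4*x^2) dx. Term by term:
  ∫_0^2 3*x^4 dx = 96/5;  ∫_0^2 -8*x^3 dx = -32;  ∫_0^2 4*x^2 dx = 32/3.
Sum: 96/5 − 32 + 32/3 = -32/15.
So RHS = -∫_0^2 v(x) φ(x) dx = 32/15.
LHS = RHS, so the identity holds for this test φ.
Moreover u is smooth here and v(x) = u'(x) = -3*x**2 + 2*x pointwise, so the identity holds for every test function. Hence v is the weak derivative of u.


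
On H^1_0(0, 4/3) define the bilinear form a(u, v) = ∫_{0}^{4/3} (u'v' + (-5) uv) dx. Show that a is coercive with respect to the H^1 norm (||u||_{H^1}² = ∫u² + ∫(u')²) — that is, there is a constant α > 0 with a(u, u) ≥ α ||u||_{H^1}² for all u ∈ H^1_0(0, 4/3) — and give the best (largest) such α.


α = (-80 + 9*π^2)/(16 + 9*π^2)

Coercivity of a(·,·) on H^1_0(0, 4/3) means a(u, u) ≥ α ||u||_{H^1}² for every u ∈ H^1_0.
The interval has length L = 4/3, and Poincaré/coercivity depend only on L. Here a(u, u) = ∫(u')² + (-5)·∫u².
Here c = -5 < 0 with |c| < (π/L)² = 9*π^2/16, so coercivity still holds. The condition a(u,u) ≥ α||u||_{H^1}² reads (1−α)∫(u')² ≥ (α−c)∫u². Any admissible α is ≤ 1 (rapidly oscillating u have ∫u²/∫(u')² → 0), and α = 1 would force 0 ≥ (1−c)∫u², impossible since c < 1; so 1−α > 0. By the sharp Poincaré inequality on H^1_0 of an interval of length L, ∫(u')² ≥ (π/L)²∫u² with equality for the first sine mode sin(π(x−x₀)/L) (x₀ the left endpoint), so the inequality holds for all u iff (1−α)(π/L)² ≥ α − c, i.e. α ≤ ((π/L)² + c)/((π/L)² + 1) = (1 + c(L/π)²)/(1 + (L/π)²). (Direct route, valid since c ≤ 0: Poincaré gives c∫u² ≥ c(L/π)²∫(u')², so a(u,u) ≥ (1 + c(L/π)²)∫(u')², while ||u||_{H^1}² ≤ (1 + (L/π)²)∫(u')²; dividing yields the same α.) With (π/L)² = 9*π^2/16 and c = -5, the largest admissible constant is α = ((π/L)² + c)/((π/L)² + 1).
Simplifying, α = (-80 + 9*π^2)/(16 + 9*π^2).


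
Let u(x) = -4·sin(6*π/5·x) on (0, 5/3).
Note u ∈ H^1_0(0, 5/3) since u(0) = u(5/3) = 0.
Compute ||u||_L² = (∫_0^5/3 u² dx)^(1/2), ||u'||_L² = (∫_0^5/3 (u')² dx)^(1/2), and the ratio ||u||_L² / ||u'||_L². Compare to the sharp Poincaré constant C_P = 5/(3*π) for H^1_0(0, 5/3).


||u||_L² / ||u'||_L² = 5/(6*π) < C_P = 5/(3*π).

u(x) = -4·sin(6*π/5·x), so u'(x) = -24*π*cos(6*π*x/5)/5.
Writing u(x) = A·sin(kπx/L) with A = -4 and k = 2, use ∫_0^L sin²(kπx/L) dx = L/2 and ∫_0^L cos²(kπx/L) dx = L/2.
u² = 16·sin²(6*π/5·x) and (u')² = 576*π^2/25·cos²(6*π/5·x), and each of sin², cos² integrates to L/2 = 5/6 over (0, 5/3).
∫_0^5/3 u² dx = 40/3, so ||u||_L² = 2*sqrt(30)/3.
∫_0^5/3 (u')² dx = 96*π^2/5, so ||u'||_L² = 4*sqrt(30)*π/5.
Ratio ||u||_L² / ||u'||_L² = 5/(6*π).
Sharp Poincaré constant on H^1_0(0, 5/3) is C_P = L/π = 5/(3*π), achieved by sin(3*π/5·x).
This is the k = 2 harmonic; the ratio L/(kπ) is strictly less than C_P = L/π, consistent with the sharp inequality ||u||_L² ≤ C_P ||u'||_L².


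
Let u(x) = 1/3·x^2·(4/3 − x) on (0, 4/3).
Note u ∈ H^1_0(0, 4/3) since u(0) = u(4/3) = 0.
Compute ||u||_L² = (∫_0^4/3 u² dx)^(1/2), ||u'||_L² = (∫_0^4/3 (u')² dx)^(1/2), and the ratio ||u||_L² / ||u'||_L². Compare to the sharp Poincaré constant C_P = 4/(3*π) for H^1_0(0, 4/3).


||u||_L² / ||u'||_L² = 2*sqrt(14)/21 < C_P = 4/(3*π).

u(x) = 1/3·x^2·(4/3 − x), so u'(x) = x*(8 - 9*x)/9.
u(x) = 1/3·x^2·(4/3 − x) vanishes at x = 0 and x = 4/3, so u ∈ H^1_0(0, 4/3). Differentiate via the product rule and integrate the resulting polynomials term by term.
  ∫_0^4/3 u² dx = ∫_0^4/3 (x^6/9 - 8*x^5/27 + 16*x^4/81) dx. Term by term:
    ∫_0^4/3 x^6/9 dx = 16384/137781;  ∫_0^4/3 -8*x^5/27 dx = -16384/59049;  ∫_0^4/3 16*x^4/81 dx = 16384/98415.
  Sum: 16384/137781 − 16384/59049 + 16384/98415 = 16384/2066715.
  ∫_0^4/3 (u')² dx = ∫_0^4/3 (x^4 - 16*x^3/9 + 64*x^2/81) dx. Term by term:
    ∫_0^4/3 x^4 dx = 1024/1215;  ∫_0^4/3 -16*x^3/9 dx = -1024/729;  ∫_0^4/3 64*x^2/81 dx = 4096/6561.
  Sum: 1024/1215 − 1024/729 + 4096/6561 = 2048/32805.
∫_0^4/3 u² dx = 16384/2066715, so ||u||_L² = 128*sqrt(35)/8505.
∫_0^4/3 (u')² dx = 2048/32805, so ||u'||_L² = 32*sqrt(10)/405.
Ratio ||u||_L² / ||u'||_L² = 2*sqrt(14)/21.
Sharp Poincaré constant on H^1_0(0, 4/3) is C_P = L/π = 4/(3*π), achieved by sin(3*π/4·x).
A polynomial bump cannot attain the sharp Poincaré constant (only the first sine eigenfunction does), so the ratio is strictly less than C_P, consistent with ||u||_L² ≤ C_P ||u'||_L².


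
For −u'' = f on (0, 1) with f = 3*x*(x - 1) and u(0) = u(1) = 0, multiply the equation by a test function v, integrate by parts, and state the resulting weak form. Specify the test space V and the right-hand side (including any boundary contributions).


V = H^1_0(0, 1) (so v(0) = v(1) = 0); weak form: ∫_0^1 u'v' dx = ∫_0^1 (3*x*(x - 1)) v dx for all v ∈ V.

Multiply both sides by a test function v and integrate from 0 to 1:
  ∫_0^1 −u''(x) v(x) dx = ∫_0^1 f(x) v(x) dx.
Integrate the LHS by parts once:
  ∫_0^1 −u'' v dx = −[u'(x) v(x)]_0^1 + ∫_0^1 u'(x) v'(x) dx.
Thus ∫_0^1 u'(x) v'(x) dx = ∫_0^1 f(x) v(x) dx + [u'(x) v(x)]_0^1.
Choose V so that boundary terms are either known or forced to vanish.
u is Dirichlet: u(0) = u(1) = 0. Let V = H^1_0(0, 1); then v(0) = v(1) = 0, and [u' v]_0^1 = 0.
Weak formulation: find u (satisfying any essential BC) such that ∫_0^1 u'(x) v'(x) dx = ∫_0^1 f v dx for all v ∈ V.
Substituting f(x) = 3*x*(x - 1), the right-hand side is ∫_0^1 (3*x*(x - 1)) v dx.


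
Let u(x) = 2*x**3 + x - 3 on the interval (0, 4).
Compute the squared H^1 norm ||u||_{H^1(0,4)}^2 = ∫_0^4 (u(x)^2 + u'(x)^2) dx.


||u||_{H^1}^2 = 358168/21

The H^1 norm (squared) on an interval (0, L) is
  ||u||_{H^1}^2 = ∫_0^L u(x)^2 dx + ∫_0^L u'(x)^2 dx.
Compute u'(x) = 6*x**2 + 1.
Then u(x)^2 = 4*x**6 + 4*x**4 - 12*x**3 + x**2 - 6*x + 9 and u'(x)^2 = 36*x**4 + 12*x**2 + 1.
Integrate each monomial from 0 to 4 using ∫_0^4 c·x^n dx = c·4^(n+1)/(n+1):
  ∫_0^4 u(x)^2 dx = ∫_0^4 (4*x^6 + 4*x^4 - 12*x^3 + x^2 - 6*x + 9) dx. Term by term:
    ∫_0^4 4*x^6 dx = 65536/7;  ∫_0^4 4*x^4 dx = 4096/5;  ∫_0^4 -12*x^3 dx = -768;
    ∫_0^4 x^2 dx = 64/3;  ∫_0^4 -6*x dx = -48;  ∫_0^4 9 dx = 36.
  Sum: 65536/7 + 4096/5 − 768 + 64/3 − 48 + 36 = 989396/105.
  ∫_0^4 u'(x)^2 dx = ∫_0^4 (36*x^4 + 12*x^2 + 1) dx. Term by term:
    ∫_0^4 36*x^4 dx = 36864/5;  ∫_0^4 12*x^2 dx = 256;  ∫_0^4 1 dx = 4.
  Sum: 36864/5 + 256 + 4 = 38164/5.
Adding: ||u||_{H^1}^2 = 989396/105 + 38164/5 = 358168/21.


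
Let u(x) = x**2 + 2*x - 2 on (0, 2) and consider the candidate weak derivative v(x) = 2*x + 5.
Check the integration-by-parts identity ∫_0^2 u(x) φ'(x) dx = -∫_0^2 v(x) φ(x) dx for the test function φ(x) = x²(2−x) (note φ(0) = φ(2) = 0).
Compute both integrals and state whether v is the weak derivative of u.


LHS = -88/15, RHS = -148/15. No, v is not the weak derivative of u.

u(x) = x**2 + 2*x - 2, classical derivative u'(x) = 2*x + 2.
φ(x) = x²(2−x), so φ'(x) = x*(4 - 3*x).
Note φ(0) = φ(2) = 0, so the boundary term u·φ vanishes.
LHS = ∫_0^2 u(x) φ'(x) dx = ∫_0^2 (-3*x^4 - 2*x^3 + 14*x^2 - 8*x) dx. Term by term:
  ∫_0^2 -3*x^4 dx = -96/5;  ∫_0^2 -2*x^3 dx = -8;  ∫_0^2 14*x^2 dx = 112/3;
  ∫_0^2 -8*x dx = -16.
Sum: -96/5 − 8 + 112/3 − 16 = -88/15.
So LHS = -88/15.
∫_0^2 v(x) φ(x) dx = ∫_0^2 (-2*x^4 - x^3 + 10*x^2) dx. Term by term:
  ∫_0^2 -2*x^4 dx = -64/5;  ∫_0^2 -x^3 dx = -4;  ∫_0^2 10*x^2 dx = 80/3.
Sum: -64/5 − 4 + 80/3 = 148/15.
So RHS = -∫_0^2 v(x) φ(x) dx = -148/15.
LHS − RHS = 4 ≠ 0, so the identity fails.
(For a valid weak derivative the identity must hold for EVERY test function, in particular this one. The failure shows v is NOT the weak derivative of u.)
Correct weak derivative would be u'(x) = 2*x + 2.


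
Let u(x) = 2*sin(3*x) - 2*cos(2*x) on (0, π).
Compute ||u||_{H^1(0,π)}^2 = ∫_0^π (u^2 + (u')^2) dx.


||u||_{H^1(0,π)}^2 = -48 + 30*π

u'(x) = 4*sin(2*x) + 6*cos(3*x).
Expand u² and (u')² and integrate term by term on (0, π), using: for integers n ≥ 1, ∫_0^π sin²(nx) dx = ∫_0^π cos²(nx) dx = π/2; for n ≠ n', ∫_0^π sin(nx)sin(n'x) dx = ∫_0^π cos(nx)cos(n'x) dx = 0; and by product-to-sum, ∫_0^π sin(nx)cos(n'x) dx = ½∫_0^π [sin((n+n')x) + sin((n−n')x)] dx, which is 0 when n+n' is even and 2n/(n²−n'²) when n+n' is odd (it need not vanish on (0, π)).
  u² squared terms: (-2)²·∫cos(2x)² dx = 4·π/2 = 2*π;  (2)²·∫sin(3x)² dx = 4·π/2 = 2*π.
  u² cross terms: 2·(-2)·(2)·∫cos(2x)·sin(3x) dx = -8·(6/5) = -48/5.
  So ∫_0^π u² dx = 2*π + 2*π − 48/5 = -48/5 + 4*π.
  (u')² squared terms: (4)²·∫sin(2x)² dx = 16·π/2 = 8*π;  (6)²·∫cos(3x)² dx = 36·π/2 = 18*π.
  (u')² cross terms: 2·(4)·(6)·∫sin(2x)·cos(3x) dx = 48·(-4/5) = -192/5.
  So ∫_0^π (u')² dx = 8*π + 18*π − 192/5 = -192/5 + 26*π.
||u||_{H^1}^2 = (-48/5 + 4*π) + (-192/5 + 26*π) = -48 + 30*π.


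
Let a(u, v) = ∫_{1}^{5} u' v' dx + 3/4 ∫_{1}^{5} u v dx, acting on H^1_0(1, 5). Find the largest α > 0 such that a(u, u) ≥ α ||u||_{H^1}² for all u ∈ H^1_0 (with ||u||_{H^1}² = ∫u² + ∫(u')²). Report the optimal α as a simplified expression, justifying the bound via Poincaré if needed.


α = (π^2 + 12)/(π^2 + 16)

Coercivity of a(·,·) on H^1_0(1, 5) means a(u, u) ≥ α ||u||_{H^1}² for every u ∈ H^1_0.
The interval has length L = 4, and Poincaré/coercivity depend only on L. Here a(u, u) = ∫(u')² + (3/4)·∫u².
Here 0 < c = 3/4 < 1. The condition a(u,u) ≥ α||u||_{H^1}² reads (1−α)∫(u')² ≥ (α−c)∫u². Any admissible α is ≤ 1 (rapidly oscillating u have ∫u²/∫(u')² → 0), and α = 1 would force 0 ≥ (1−c)∫u², impossible since c < 1; so 1−α > 0. By the sharp Poincaré inequality on H^1_0 of an interval of length L, ∫(u')² ≥ (π/L)²∫u² with equality for the first sine mode sin(π(x−x₀)/L) (x₀ the left endpoint), so the inequality holds for all u iff (1−α)(π/L)² ≥ α − c, i.e. α ≤ ((π/L)² + c)/((π/L)² + 1) = (1 + c(L/π)²)/(1 + (L/π)²). With (π/L)² = π^2/16 and c = 3/4, the largest admissible constant is α = ((π/L)² + c)/((π/L)² + 1).
Simplifying, α = (π^2 + 12)/(π^2 + 16).


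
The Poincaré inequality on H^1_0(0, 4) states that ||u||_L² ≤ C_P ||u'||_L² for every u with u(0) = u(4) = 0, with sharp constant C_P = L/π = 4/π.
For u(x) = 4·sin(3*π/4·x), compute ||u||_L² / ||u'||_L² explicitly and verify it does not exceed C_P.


||u||_L² / ||u'||_L² = 4/(3*π) < C_P = 4/π.

u(x) = 4·sin(3*π/4·x), so u'(x) = 3*π*cos(3*π*x/4).
Writing u(x) = A·sin(kπx/L) with A = 4 and k = 3, use ∫_0^L sin²(kπx/L) dx = L/2 and ∫_0^L cos²(kπx/L) dx = L/2.
u² = 16·sin²(3*π/4·x) and (u')² = 9*π^2·cos²(3*π/4·x), and each of sin², cos² integrates to L/2 = 2 over (0, 4).
∫_0^4 u² dx = 32, so ||u||_L² = 4*sqrt(2).
∫_0^4 (u')² dx = 18*π^2, so ||u'||_L² = 3*sqrt(2)*π.
Ratio ||u||_L² / ||u'||_L² = 4/(3*π).
Sharp Poincaré constant on H^1_0(0, 4) is C_P = L/π = 4/π, achieved by sin(π/4·x).
This is the k = 3 harmonic; the ratio L/(kπ) is strictly less than C_P = L/π, consistent with the sharp inequality ||u||_L² ≤ C_P ||u'||_L².


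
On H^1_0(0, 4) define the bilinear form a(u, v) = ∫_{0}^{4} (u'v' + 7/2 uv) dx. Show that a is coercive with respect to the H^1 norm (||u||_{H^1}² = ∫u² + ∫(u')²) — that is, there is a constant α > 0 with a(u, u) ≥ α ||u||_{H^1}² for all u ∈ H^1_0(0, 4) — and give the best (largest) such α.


α = 1

Coercivity of a(·,·) on H^1_0(0, 4) means a(u, u) ≥ α ||u||_{H^1}² for every u ∈ H^1_0.
The interval has length L = 4, and Poincaré/coercivity depend only on L. Here a(u, u) = ∫(u')² + (7/2)·∫u².
Here c = 7/2 ≥ 1, so a(u,u) = ∫(u')² + c∫u² ≥ ∫(u')² + ∫u² = ||u||_{H^1}², i.e. α = 1 works. No larger α is possible: a(u,u) ≥ α||u||_{H^1}² means (1−α)∫(u')² ≥ (α−c)∫u², and for the modes u_n = sin(nπ(x−x₀)/L) (x₀ the left endpoint) one has ∫u_n²/∫(u_n')² = (L/(nπ))² → 0, so a(u_n,u_n)/||u_n||_{H^1}² → 1. Hence the optimal constant is α = 1.
Therefore α = 1.


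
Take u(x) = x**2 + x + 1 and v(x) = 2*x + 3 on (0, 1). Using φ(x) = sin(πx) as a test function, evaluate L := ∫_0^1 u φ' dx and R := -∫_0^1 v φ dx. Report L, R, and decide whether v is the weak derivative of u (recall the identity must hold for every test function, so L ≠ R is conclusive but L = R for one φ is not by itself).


LHS = -4/π, RHS = -8/π. No, v is not the weak derivative of u.

u(x) = x**2 + x + 1, classical derivative u'(x) = 2*x + 1.
φ(x) = sin(πx), so φ'(x) = π*cos(π*x).
Note φ(0) = φ(1) = 0, so the boundary term u·φ vanishes.
LHS = ∫_0^1 u(x) φ'(x) dx = ∫_0^1 (π*x^2*cos(π*x) + π*x*cos(π*x) + π*cos(π*x)) dx. Term by term:
  ∫_0^1 π*cos(π*x) dx = 0;  ∫_0^1 π*x*cos(π*x) dx = -2/π;  ∫_0^1 π*x^2*cos(π*x) dx = -2/π.
Sum: 0 − 2/π − 2/π = -4/π.
So LHS = -4/π.
∫_0^1 v(x) φ(x) dx = ∫_0^1 (2*x*sin(π*x) + 3*sin(π*x)) dx. Term by term:
  ∫_0^1 3*sin(π*x) dx = 6/π;  ∫_0^1 2*x*sin(π*x) dx = 2/π.
Sum: 6/π + 2/π = 8/π.
So RHS = -∫_0^1 v(x) φ(x) dx = -8/π.
LHS − RHS = 4/π ≠ 0, so the identity fails.
(For a valid weak derivative the identity must hold for EVERY test function, in particular this one. The failure shows v is NOT the weak derivative of u.)
Correct weak derivative would be u'(x) = 2*x + 1.


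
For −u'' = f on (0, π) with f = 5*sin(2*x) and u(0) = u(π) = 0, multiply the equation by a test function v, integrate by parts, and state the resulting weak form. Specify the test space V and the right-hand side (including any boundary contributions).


V = H^1_0(0, π) (so v(0) = v(π) = 0); weak form: ∫_0^π u'v' dx = ∫_0^π (5*sin(2*x)) v dx for all v ∈ V.

Multiply both sides by a test function v and integrate from 0 to π:
  ∫_0^π −u''(x) v(x) dx = ∫_0^π f(x) v(x) dx.
Integrate the LHS by parts once:
  ∫_0^π −u'' v dx = −[u'(x) v(x)]_0^π + ∫_0^π u'(x) v'(x) dx.
Thus ∫_0^π u'(x) v'(x) dx = ∫_0^π f(x) v(x) dx + [u'(x) v(x)]_0^π.
Choose V so that boundary terms are either known or forced to vanish.
u is Dirichlet: u(0) = u(π) = 0. Let V = H^1_0(0, π); then v(0) = v(π) = 0, and [u' v]_0^π = 0.
Weak formulation: find u (satisfying any essential BC) such that ∫_0^π u'(x) v'(x) dx = ∫_0^π f v dx for all v ∈ V.
Substituting f(x) = 5*sin(2*x), the right-hand side is ∫_0^π (5*sin(2*x)) v dx.


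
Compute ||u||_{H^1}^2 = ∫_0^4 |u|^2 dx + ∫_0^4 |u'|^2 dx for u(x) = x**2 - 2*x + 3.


||u||_{H^1}^2 = 2092/15

The H^1 norm (squared) on an interval (0, L) is
  ||u||_{H^1}^2 = ∫_0^L u(x)^2 dx + ∫_0^L u'(x)^2 dx.
Compute u'(x) = 2*x - 2.
Then u(x)^2 = x**4 - 4*x**3 + 10*x**2 - 12*x + 9 and u'(x)^2 = 4*x**2 - 8*x + 4.
Integrate each monomial from 0 to 4 using ∫_0^4 c·x^n dx = c·4^(n+1)/(n+1):
  ∫_0^4 u(x)^2 dx = ∫_0^4 (x^4 - 4*x^3 + 10*x^2 - 12*x + 9) dx. Term by term:
    ∫_0^4 x^4 dx = 1024/5;  ∫_0^4 -4*x^3 dx = -256;  ∫_0^4 10*x^2 dx = 640/3;
    ∫_0^4 -12*x dx = -96;  ∫_0^4 9 dx = 36.
  Sum: 1024/5 − 256 + 640/3 − 96 + 36 = 1532/15.
  ∫_0^4 u'(x)^2 dx = ∫_0^4 (4*x^2 - 8*x + 4) dx. Term by term:
    ∫_0^4 4*x^2 dx = 256/3;  ∫_0^4 -8*x dx = -64;  ∫_0^4 4 dx = 16.
  Sum: 256/3 − 64 + 16 = 112/3.
Adding: ||u||_{H^1}^2 = 1532/15 + 112/3 = 2092/15.


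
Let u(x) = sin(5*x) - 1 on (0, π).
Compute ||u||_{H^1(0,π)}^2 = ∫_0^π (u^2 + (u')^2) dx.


||u||_{H^1(0,π)}^2 = -4/5 + 14*π

u'(x) = 5*cos(5*x).
Expand u² and (u')² and integrate term by term on (0, π), using: for integers n ≥ 1, ∫_0^π sin²(nx) dx = ∫_0^π cos²(nx) dx = π/2; for n ≠ n', ∫_0^π sin(nx)sin(n'x) dx = ∫_0^π cos(nx)cos(n'x) dx = 0; and by product-to-sum, ∫_0^π sin(nx)cos(n'x) dx = ½∫_0^π [sin((n+n')x) + sin((n−n')x)] dx, which is 0 when n+n' is even and 2n/(n²−n'²) when n+n' is odd (it need not vanish on (0, π)). For the constant mode: ∫_0^π 1 dx = π, ∫_0^π cos(nx) dx = 0, ∫_0^π sin(nx) dx = (1−(−1)^n)/n.
  u² squared terms: (-1)²·∫1 dx = 1·π = π;  (1)²·∫sin(5x)² dx = 1·π/2 = π/2.
  u² cross terms: 2·(-1)·(1)·∫1·sin(5x) dx = -2·(2/5) = -4/5.
  So ∫_0^π u² dx = π + π/2 − 4/5 = -4/5 + 3*π/2.
  (u')² squared terms: (5)²·∫cos(5x)² dx = 25·π/2 = 25*π/2.
  So ∫_0^π (u')² dx = 25*π/2.
||u||_{H^1}^2 = (-4/5 + 3*π/2) + (25*π/2) = -4/5 + 14*π.


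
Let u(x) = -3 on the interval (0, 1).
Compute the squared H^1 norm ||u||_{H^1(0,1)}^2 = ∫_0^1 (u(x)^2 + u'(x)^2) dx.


||u||_{H^1}^2 = 9

The H^1 norm (squared) on an interval (0, L) is
  ||u||_{H^1}^2 = ∫_0^L u(x)^2 dx + ∫_0^L u'(x)^2 dx.
Compute u'(x) = 0.
Then u(x)^2 = 9 and u'(x)^2 = 0.
Integrate each monomial from 0 to 1 using ∫_0^1 c·x^n dx = c·1^(n+1)/(n+1):
  ∫_0^1 u(x)^2 dx = ∫_0^1 (9) dx. Term by term:
    ∫_0^1 9 dx = 9.
  ∫_0^1 u'(x)^2 dx = ∫_0^1 (0) dx. Term by term:
    ∫_0^1 0 dx = 0.
Adding: ||u||_{H^1}^2 = 9 + 0 = 9.


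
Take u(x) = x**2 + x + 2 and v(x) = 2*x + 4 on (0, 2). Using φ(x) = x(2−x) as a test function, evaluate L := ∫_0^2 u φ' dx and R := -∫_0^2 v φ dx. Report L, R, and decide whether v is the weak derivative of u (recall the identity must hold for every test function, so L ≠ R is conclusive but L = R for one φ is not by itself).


LHS = -4, RHS = -8. No, v is not the weak derivative of u.

u(x) = x**2 + x + 2, classical derivative u'(x) = 2*x + 1.
φ(x) = x(2−x), so φ'(x) = 2 - 2*x.
Note φ(0) = φ(2) = 0, so the boundary term u·φ vanishes.
LHS = ∫_0^2 u(x) φ'(x) dx = ∫_0^2 (-2*x^3 - 2*x + 4) dx. Term by term:
  ∫_0^2 -2*x^3 dx = -8;  ∫_0^2 -2*x dx = -4;  ∫_0^2 4 dx = 8.
Sum: -8 − 4 + 8 = -4.
So LHS = -4.
∫_0^2 v(x) φ(x) dx = ∫_0^2 (-2*x^3 + 8*x) dx. Term by term:
  ∫_0^2 -2*x^3 dx = -8;  ∫_0^2 8*x dx = 16.
Sum: -8 + 16 = 8.
So RHS = -∫_0^2 v(x) φ(x) dx = -8.
LHS − RHS = 4 ≠ 0, so the identity fails.
(For a valid weak derivative the identity must hold for EVERY test function, in particular this one. The failure shows v is NOT the weak derivative of u.)
Correct weak derivative would be u'(x) = 2*x + 1.


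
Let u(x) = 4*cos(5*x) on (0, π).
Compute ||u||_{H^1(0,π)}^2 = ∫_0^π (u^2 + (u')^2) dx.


||u||_{H^1(0,π)}^2 = 208*π

u'(x) = -20*sin(5*x).
Expand u² and (u')² and integrate term by term on (0, π), using: for integers n ≥ 1, ∫_0^π sin²(nx) dx = ∫_0^π cos²(nx) dx = π/2; for n ≠ n', ∫_0^π sin(nx)sin(n'x) dx = ∫_0^π cos(nx)cos(n'x) dx = 0; and by product-to-sum, ∫_0^π sin(nx)cos(n'x) dx = ½∫_0^π [sin((n+n')x) + sin((n−n')x)] dx, which is 0 when n+n' is even and 2n/(n²−n'²) when n+n' is odd (it need not vanish on (0, π)).
  u² squared terms: (4)²·∫cos(5x)² dx = 16·π/2 = 8*π.
  So ∫_0^π u² dx = 8*π.
  (u')² squared terms: (-20)²·∫sin(5x)² dx = 400·π/2 = 200*π.
  So ∫_0^π (u')² dx = 200*π.
||u||_{H^1}^2 = (8*π) + (200*π) = 208*π.


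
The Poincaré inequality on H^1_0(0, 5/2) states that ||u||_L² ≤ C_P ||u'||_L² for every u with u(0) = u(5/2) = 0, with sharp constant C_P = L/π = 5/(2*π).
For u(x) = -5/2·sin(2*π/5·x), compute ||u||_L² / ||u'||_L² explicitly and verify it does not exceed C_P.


||u||_L² / ||u'||_L² = 5/(2*π) = C_P.

u(x) = -5/2·sin(2*π/5·x), so u'(x) = -π*cos(2*π*x/5).
Writing u(x) = A·sin(kπx/L) with A = -5/2 and k = 1, use ∫_0^L sin²(kπx/L) dx = L/2 and ∫_0^L cos²(kπx/L) dx = L/2.
u² = 25/4·sin²(2*π/5·x) and (u')² = π^2·cos²(2*π/5·x), and each of sin², cos² integrates to L/2 = 5/4 over (0, 5/2).
∫_0^5/2 u² dx = 125/16, so ||u||_L² = 5*sqrt(5)/4.
∫_0^5/2 (u')² dx = 5*π^2/4, so ||u'||_L² = sqrt(5)*π/2.
Ratio ||u||_L² / ||u'||_L² = 5/(2*π).
Sharp Poincaré constant on H^1_0(0, 5/2) is C_P = L/π = 5/(2*π), achieved by sin(2*π/5·x).
This is the k = 1 eigenfunction (up to amplitude), so the ratio equals the sharp Poincaré constant exactly.


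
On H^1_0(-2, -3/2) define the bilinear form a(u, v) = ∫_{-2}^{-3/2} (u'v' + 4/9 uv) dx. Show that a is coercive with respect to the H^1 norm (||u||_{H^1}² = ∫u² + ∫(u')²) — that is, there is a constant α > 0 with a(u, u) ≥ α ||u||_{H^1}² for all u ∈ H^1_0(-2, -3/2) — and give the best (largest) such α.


α = 4*(1 + 9*π^2)/(9*(1 + 4*π^2))

Coercivity of a(·,·) on H^1_0(-2, -3/2) means a(u, u) ≥ α ||u||_{H^1}² for every u ∈ H^1_0.
The interval has length L = 1/2, and Poincaré/coercivity depend only on L. Here a(u, u) = ∫(u')² + (4/9)·∫u².
Here 0 < c = 4/9 < 1. The condition a(u,u) ≥ α||u||_{H^1}² reads (1−α)∫(u')² ≥ (α−c)∫u². Any admissible α is ≤ 1 (rapidly oscillating u have ∫u²/∫(u')² → 0), and α = 1 would force 0 ≥ (1−c)∫u², impossible since c < 1; so 1−α > 0. By the sharp Poincaré inequality on H^1_0 of an interval of length L, ∫(u')² ≥ (π/L)²∫u² with equality for the first sine mode sin(π(x−x₀)/L) (x₀ the left endpoint), so the inequality holds for all u iff (1−α)(π/L)² ≥ α − c, i.e. α ≤ ((π/L)² + c)/((π/L)² + 1) = (1 + c(L/π)²)/(1 + (L/π)²). With (π/L)² = 4*π^2 and c = 4/9, the largest admissible constant is α = ((π/L)² + c)/((π/L)² + 1).
Simplifying, α = 4*(1 + 9*π^2)/(9*(1 + 4*π^2)).


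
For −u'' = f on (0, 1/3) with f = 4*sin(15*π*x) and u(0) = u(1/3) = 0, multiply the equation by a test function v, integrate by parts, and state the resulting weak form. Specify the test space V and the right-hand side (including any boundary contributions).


V = H^1_0(0, 1/3) (so v(0) = v(1/3) = 0); weak form: ∫_0^1/3 u'v' dx = ∫_0^1/3 (4*sin(15*π*x)) v dx for all v ∈ V.

Multiply both sides by a test function v and integrate from 0 to 1/3:
  ∫_0^1/3 −u''(x) v(x) dx = ∫_0^1/3 f(x) v(x) dx.
Integrate the LHS by parts once:
  ∫_0^1/3 −u'' v dx = −[u'(x) v(x)]_0^1/3 + ∫_0^1/3 u'(x) v'(x) dx.
Thus ∫_0^1/3 u'(x) v'(x) dx = ∫_0^1/3 f(x) v(x) dx + [u'(x) v(x)]_0^1/3.
Choose V so that boundary terms are either known or forced to vanish.
u is Dirichlet: u(0) = u(1/3) = 0. Let V = H^1_0(0, 1/3); then v(0) = v(1/3) = 0, and [u' v]_0^1/3 = 0.
Weak formulation: find u (satisfying any essential BC) such that ∫_0^1/3 u'(x) v'(x) dx = ∫_0^1/3 f v dx for all v ∈ V.
Substituting f(x) = 4*sin(15*π*x), the right-hand side is ∫_0^1/3 (4*sin(15*π*x)) v dx.


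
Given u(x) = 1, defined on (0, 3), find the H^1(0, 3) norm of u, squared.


||u||_{H^1}^2 = 3

The H^1 norm (squared) on an interval (0, L) is
  ||u||_{H^1}^2 = ∫_0^L u(x)^2 dx + ∫_0^L u'(x)^2 dx.
Compute u'(x) = 0.
Then u(x)^2 = 1 and u'(x)^2 = 0.
Integrate each monomial from 0 to 3 using ∫_0^3 c·x^n dx = c·3^(n+1)/(n+1):
  ∫_0^3 u(x)^2 dx = ∫_0^3 (1) dx. Term by term:
    ∫_0^3 1 dx = 3.
  ∫_0^3 u'(x)^2 dx = ∫_0^3 (0) dx. Term by term:
    ∫_0^3 0 dx = 0.
Adding: ||u||_{H^1}^2 = 3 + 0 = 3.


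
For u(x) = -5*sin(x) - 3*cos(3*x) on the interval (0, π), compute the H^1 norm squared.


||u||_{H^1(0,π)}^2 = 70*π

u'(x) = 9*sin(3*x) - 5*cos(x).
Expand u² and (u')² and integrate term by term on (0, π), using: for integers n ≥ 1, ∫_0^π sin²(nx) dx = ∫_0^π cos²(nx) dx = π/2; for n ≠ n', ∫_0^π sin(nx)sin(n'x) dx = ∫_0^π cos(nx)cos(n'x) dx = 0; and by product-to-sum, ∫_0^π sin(nx)cos(n'x) dx = ½∫_0^π [sin((n+n')x) + sin((n−n')x)] dx, which is 0 when n+n' is even and 2n/(n²−n'²) when n+n' is odd (it need not vanish on (0, π)).
  u² squared terms: (-5)²·∫sin(x)² dx = 25·π/2 = 25*π/2;  (-3)²·∫cos(3x)² dx = 9·π/2 = 9*π/2.
  u² cross terms: 2·(-5)·(-3)·∫sin(x)·cos(3x) dx = 30·(0) = 0.
  So ∫_0^π u² dx = 25*π/2 + 9*π/2 + 0 = 17*π.
  (u')² squared terms: (-5)²·∫cos(x)² dx = 25·π/2 = 25*π/2;  (9)²·∫sin(3x)² dx = 81·π/2 = 81*π/2.
  (u')² cross terms: 2·(-5)·(9)·∫cos(x)·sin(3x) dx = -90·(0) = 0.
  So ∫_0^π (u')² dx = 25*π/2 + 81*π/2 + 0 = 53*π.
||u||_{H^1}^2 = (17*π) + (53*π) = 70*π.


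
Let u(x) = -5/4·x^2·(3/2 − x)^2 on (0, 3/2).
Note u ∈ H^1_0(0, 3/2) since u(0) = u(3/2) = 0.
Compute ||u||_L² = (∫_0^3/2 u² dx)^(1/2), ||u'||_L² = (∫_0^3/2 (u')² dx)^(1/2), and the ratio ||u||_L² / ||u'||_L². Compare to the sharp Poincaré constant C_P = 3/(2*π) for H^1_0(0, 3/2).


||u||_L² / ||u'||_L² = sqrt(3)/4 < C_P = 3/(2*π).

u(x) = -5/4·x^2·(3/2 − x)^2, so u'(x) = 5*x*(-8*x^2 + 18*x - 9)/8.
u(x) = -5/4·x^2·(3/2 − x)^2 vanishes at x = 0 and x = 3/2, so u ∈ H^1_0(0, 3/2). Differentiate via the product rule and integrate the resulting polynomials term by term.
  ∫_0^3/2 u² dx = ∫_0^3/2 (25*x^8/16 - 75*x^7/8 + 675*x^6/32 - 675*x^5/32 + 2025*x^4/256) dx. Term by term:
    ∫_0^3/2 25*x^8/16 dx = 54675/8192;  ∫_0^3/2 -75*x^7/8 dx = -492075/16384;  ∫_0^3/2 675*x^6/32 dx = 1476225/28672;
    ∫_0^3/2 -675*x^5/32 dx = -164025/4096;  ∫_0^3/2 2025*x^4/256 dx = 98415/8192.
  Sum: 54675/8192 − 492075/16384 + 1476225/28672 − 164025/4096 + 98415/8192 = 10935/114688.
  ∫_0^3/2 (u')² dx = ∫_0^3/2 (25*x^6 - 225*x^5/2 + 2925*x^4/16 - 2025*x^3/16 + 2025*x^2/64) dx. Term by term:
    ∫_0^3/2 25*x^6 dx = 54675/896;  ∫_0^3/2 -225*x^5/2 dx = -54675/256;  ∫_0^3/2 2925*x^4/16 dx = 142155/512;
    ∫_0^3/2 -2025*x^3/16 dx = -164025/1024;  ∫_0^3/2 2025*x^2/64 dx = 18225/512.
  Sum: 54675/896 − 54675/256 + 142155/512 − 164025/1024 + 18225/512 = 3645/7168.
∫_0^3/2 u² dx = 10935/114688, so ||u||_L² = 27*sqrt(105)/896.
∫_0^3/2 (u')² dx = 3645/7168, so ||u'||_L² = 27*sqrt(35)/224.
Ratio ||u||_L² / ||u'||_L² = sqrt(3)/4.
Sharp Poincaré constant on H^1_0(0, 3/2) is C_P = L/π = 3/(2*π), achieved by sin(2*π/3·x).
A polynomial bump cannot attain the sharp Poincaré constant (only the first sine eigenfunction does), so the ratio is strictly less than C_P, consistent with ||u||_L² ≤ C_P ||u'||_L².


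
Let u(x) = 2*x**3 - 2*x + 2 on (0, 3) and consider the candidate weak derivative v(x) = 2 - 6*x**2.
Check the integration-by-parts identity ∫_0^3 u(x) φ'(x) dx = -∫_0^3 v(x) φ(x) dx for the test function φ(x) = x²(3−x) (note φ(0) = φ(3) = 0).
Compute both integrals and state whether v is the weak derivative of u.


LHS = -1323/10, RHS = 1323/10. No, v is not the weak derivative of u.

u(x) = 2*x**3 - 2*x + 2, classical derivative u'(x) = 6*x**2 - 2.
φ(x) = x²(3−x), so φ'(x) = 3*x*(2 - x).
Note φ(0) = φ(3) = 0, so the boundary term u·φ vanishes.
LHS = ∫_0^3 u(x) φ'(x) dx = ∫_0^3 (-6*x^5 + 12*x^4 + 6*x^3 - 18*x^2 + 12*x) dx. Term by term:
  ∫_0^3 -6*x^5 dx = -729;  ∫_0^3 12*x^4 dx = 2916/5;  ∫_0^3 6*x^3 dx = 243/2;
  ∫_0^3 -18*x^2 dx = -162;  ∫_0^3 12*x dx = 54.
Sum: -729 + 2916/5 + 243/2 − 162 + 54 = -1323/10.
So LHS = -1323/10.
∫_0^3 v(x) φ(x) dx = ∫_0^3 (6*x^5 - 18*x^4 - 2*x^3 + 6*x^2) dx. Term by term:
  ∫_0^3 6*x^5 dx = 729;  ∫_0^3 -18*x^4 dx = -4374/5;  ∫_0^3 -2*x^3 dx = -81/2;
  ∫_0^3 6*x^2 dx = 54.
Sum: 729 − 4374/5 − 81/2 + 54 = -1323/10.
So RHS = -∫_0^3 v(x) φ(x) dx = 1323/10.
LHS − RHS = -1323/5 ≠ 0, so the identity fails.
(For a valid weak derivative the identity must hold for EVERY test function, in particular this one. The failure shows v is NOT the weak derivative of u.)
Correct weak derivative would be u'(x) = 6*x**2 - 2.


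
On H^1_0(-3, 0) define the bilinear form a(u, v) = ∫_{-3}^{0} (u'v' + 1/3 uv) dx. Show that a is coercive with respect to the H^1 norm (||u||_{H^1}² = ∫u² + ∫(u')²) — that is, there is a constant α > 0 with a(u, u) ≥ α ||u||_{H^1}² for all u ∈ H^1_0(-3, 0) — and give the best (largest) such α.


α = (3 + π^2)/(9 + π^2)

Coercivity of a(·,·) on H^1_0(-3, 0) means a(u, u) ≥ α ||u||_{H^1}² for every u ∈ H^1_0.
The interval has length L = 3, and Poincaré/coercivity depend only on L. Here a(u, u) = ∫(u')² + (1/3)·∫u².
Here 0 < c = 1/3 < 1. The condition a(u,u) ≥ α||u||_{H^1}² reads (1−α)∫(u')² ≥ (α−c)∫u². Any admissible α is ≤ 1 (rapidly oscillating u have ∫u²/∫(u')² → 0), and α = 1 would force 0 ≥ (1−c)∫u², impossible since c < 1; so 1−α > 0. By the sharp Poincaré inequality on H^1_0 of an interval of length L, ∫(u')² ≥ (π/L)²∫u² with equality for the first sine mode sin(π(x−x₀)/L) (x₀ the left endpoint), so the inequality holds for all u iff (1−α)(π/L)² ≥ α − c, i.e. α ≤ ((π/L)² + c)/((π/L)² + 1) = (1 + c(L/π)²)/(1 + (L/π)²). With (π/L)² = π^2/9 and c = 1/3, the largest admissible constant is α = ((π/L)² + c)/((π/L)² + 1).
Simplifying, α = (3 + π^2)/(9 + π^2).


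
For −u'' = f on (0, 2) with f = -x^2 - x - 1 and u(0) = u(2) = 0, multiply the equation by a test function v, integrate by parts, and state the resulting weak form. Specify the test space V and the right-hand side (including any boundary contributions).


V = H^1_0(0, 2) (so v(0) = v(2) = 0); weak form: ∫_0^2 u'v' dx = ∫_0^2 (-x^2 - x - 1) v dx for all v ∈ V.

Multiply both sides by a test function v and integrate from 0 to 2:
  ∫_0^2 −u''(x) v(x) dx = ∫_0^2 f(x) v(x) dx.
Integrate the LHS by parts once:
  ∫_0^2 −u'' v dx = −[u'(x) v(x)]_0^2 + ∫_0^2 u'(x) v'(x) dx.
Thus ∫_0^2 u'(x) v'(x) dx = ∫_0^2 f(x) v(x) dx + [u'(x) v(x)]_0^2.
Choose V so that boundary terms are either known or forced to vanish.
u is Dirichlet: u(0) = u(2) = 0. Let V = H^1_0(0, 2); then v(0) = v(2) = 0, and [u' v]_0^2 = 0.
Weak formulation: find u (satisfying any essential BC) such that ∫_0^2 u'(x) v'(x) dx = ∫_0^2 f v dx for all v ∈ V.
Substituting f(x) = -x^2 - x - 1, the right-hand side is ∫_0^2 (-x^2 - x - 1) v dx.


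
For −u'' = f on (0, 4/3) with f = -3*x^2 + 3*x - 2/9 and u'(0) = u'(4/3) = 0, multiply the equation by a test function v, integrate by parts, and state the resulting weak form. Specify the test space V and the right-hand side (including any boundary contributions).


V = H^1(0, 4/3) (no boundary constraint on v; u is determined up to an additive constant); weak form: ∫_0^4/3 u'v' dx = ∫_0^4/3 (-3*x^2 + 3*x - 2/9) v dx for all v ∈ V.

Multiply both sides by a test function v and integrate from 0 to 4/3:
  ∫_0^4/3 −u''(x) v(x) dx = ∫_0^4/3 f(x) v(x) dx.
Integrate the LHS by parts once:
  ∫_0^4/3 −u'' v dx = −[u'(x) v(x)]_0^4/3 + ∫_0^4/3 u'(x) v'(x) dx.
Thus ∫_0^4/3 u'(x) v'(x) dx = ∫_0^4/3 f(x) v(x) dx + [u'(x) v(x)]_0^4/3.
Choose V so that boundary terms are either known or forced to vanish.
u has homogeneous Neumann: u'(0) = u'(4/3) = 0. So [u' v]_0^4/3 = 0·v(4/3) − 0·v(0) = 0 for any v; take V = H^1(0, 4/3).
Weak formulation: find u (satisfying any essential BC) such that ∫_0^4/3 u'(x) v'(x) dx = ∫_0^4/3 f v dx for all v ∈ V (homogeneous Neumann, so boundary terms vanish).
Substituting f(x) = -3*x^2 + 3*x - 2/9, the right-hand side is ∫_0^4/3 (-3*x^2 + 3*x - 2/9) v dx.
Compatibility check (pure Neumann): taking v ≡ 1 ∈ V gives 0 = ∫_0^4/3 f dx + (0) − (0), i.e. ∫_0^4/3 f dx must equal u'(0) − u'(4/3) = 0. Indeed ∫_0^4/3 (-3*x^2 + 3*x - 2/9) dx = 0, so the data are compatible. The solution is then unique only up to an additive constant (fix it e.g. by requiring ∫_0^4/3 u dx = 0).


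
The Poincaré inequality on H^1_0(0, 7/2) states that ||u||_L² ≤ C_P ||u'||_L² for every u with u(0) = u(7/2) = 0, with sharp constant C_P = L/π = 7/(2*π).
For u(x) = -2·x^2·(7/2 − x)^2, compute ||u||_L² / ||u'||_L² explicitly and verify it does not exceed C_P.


||u||_L² / ||u'||_L² = 7*sqrt(3)/12 < C_P = 7/(2*π).

u(x) = -2·x^2·(7/2 − x)^2, so u'(x) = x*(-8*x^2 + 42*x - 49).
u(x) = -2·x^2·(7/2 − x)^2 vanishes at x = 0 and x = 7/2, so u ∈ H^1_0(0, 7/2). Differentiate via the product rule and integrate the resulting polynomials term by term.
  ∫_0^7/2 u² dx = ∫_0^7/2 (4*x^8 - 56*x^7 + 294*x^6 - 686*x^5 + 2401*x^4/4) dx. Term by term:
    ∫_0^7/2 4*x^8 dx = 40353607/1152;  ∫_0^7/2 -56*x^7 dx = -40353607/256;  ∫_0^7/2 294*x^6 dx = 17294403/64;
    ∫_0^7/2 -686*x^5 dx = -40353607/192;  ∫_0^7/2 2401*x^4/4 dx = 40353607/640.
  Sum: 40353607/1152 − 40353607/256 + 17294403/64 − 40353607/192 + 40353607/640 = 5764801/11520.
  ∫_0^7/2 (u')² dx = ∫_0^7/2 (64*x^6 - 672*x^5 + 2548*x^4 - 4116*x^3 + 2401*x^2) dx. Term by term:
    ∫_0^7/2 64*x^6 dx = 117649/2;  ∫_0^7/2 -672*x^5 dx = -823543/4;  ∫_0^7/2 2548*x^4 dx = 10706059/40;
    ∫_0^7/2 -4116*x^3 dx = -2470629/16;  ∫_0^7/2 2401*x^2 dx = 823543/24.
  Sum: 117649/2 − 823543/4 + 10706059/40 − 2470629/16 + 823543/24 = 117649/240.
∫_0^7/2 u² dx = 5764801/11520, so ||u||_L² = 2401*sqrt(5)/240.
∫_0^7/2 (u')² dx = 117649/240, so ||u'||_L² = 343*sqrt(15)/60.
Ratio ||u||_L² / ||u'||_L² = 7*sqrt(3)/12.
Sharp Poincaré constant on H^1_0(0, 7/2) is C_P = L/π = 7/(2*π), achieved by sin(2*π/7·x).
A polynomial bump cannot attain the sharp Poincaré constant (only the first sine eigenfunction does), so the ratio is strictly less than C_P, consistent with ||u||_L² ≤ C_P ||u'||_L².


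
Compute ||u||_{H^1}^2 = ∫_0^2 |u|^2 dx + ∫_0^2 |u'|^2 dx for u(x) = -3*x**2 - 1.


||u||_{H^1}^2 = 858/5

The H^1 norm (squared) on an interval (0, L) is
  ||u||_{H^1}^2 = ∫_0^L u(x)^2 dx + ∫_0^L u'(x)^2 dx.
Compute u'(x) = -6*x.
Then u(x)^2 = 9*x**4 + 6*x**2 + 1 and u'(x)^2 = 36*x**2.
Integrate each monomial from 0 to 2 using ∫_0^2 c·x^n dx = c·2^(n+1)/(n+1):
  ∫_0^2 u(x)^2 dx = ∫_0^2 (9*x^4 + 6*x^2 + 1) dx. Term by term:
    ∫_0^2 9*x^4 dx = 288/5;  ∫_0^2 6*x^2 dx = 16;  ∫_0^2 1 dx = 2.
  Sum: 288/5 + 16 + 2 = 378/5.
  ∫_0^2 u'(x)^2 dx = ∫_0^2 (36*x^2) dx. Term by term:
    ∫_0^2 36*x^2 dx = 96.
Adding: ||u||_{H^1}^2 = 378/5 + 96 = 858/5.
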